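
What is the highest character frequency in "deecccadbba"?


Input: deecccadbba
Character counts:
  'a': 2
  'b': 2
  'c': 3
  'd': 2
  'e': 2
Maximum frequency: 3

3


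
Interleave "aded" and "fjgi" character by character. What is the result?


Interleaving "aded" and "fjgi":
  Position 0: 'a' from first, 'f' from second => "af"
  Position 1: 'd' from first, 'j' from second => "dj"
  Position 2: 'e' from first, 'g' from second => "eg"
  Position 3: 'd' from first, 'i' from second => "di"
Result: afdjegdi

afdjegdi


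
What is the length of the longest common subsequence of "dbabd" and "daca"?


LCS of "dbabd" and "daca"
DP table:
           d    a    c    a
      0    0    0    0    0
  d   0    1    1    1    1
  b   0    1    1    1    1
  a   0    1    2    2    2
  b   0    1    2    2    2
  d   0    1    2    2    2
LCS length = dp[5][4] = 2

2


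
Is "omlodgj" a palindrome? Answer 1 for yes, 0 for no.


Input: omlodgj
Reversed: jgdolmo
  Compare pos 0 ('o') with pos 6 ('j'): MISMATCH
  Compare pos 1 ('m') with pos 5 ('g'): MISMATCH
  Compare pos 2 ('l') with pos 4 ('d'): MISMATCH
Result: not a palindrome

0


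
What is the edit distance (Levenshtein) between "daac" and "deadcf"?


Computing edit distance: "daac" -> "deadcf"
DP table:
           d    e    a    d    c    f
      0    1    2    3    4    5    6
  d   1    0    1    2    3    4    5
  a   2    1    1    1    2    3    4
  a   3    2    2    1    2    3    4
  c   4    3    3    2    2    2    3
Edit distance = dp[4][6] = 3

3


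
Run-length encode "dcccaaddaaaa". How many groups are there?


Input: dcccaaddaaaa
Scanning for consecutive runs:
  Group 1: 'd' x 1 (positions 0-0)
  Group 2: 'c' x 3 (positions 1-3)
  Group 3: 'a' x 2 (positions 4-5)
  Group 4: 'd' x 2 (positions 6-7)
  Group 5: 'a' x 4 (positions 8-11)
Total groups: 5

5


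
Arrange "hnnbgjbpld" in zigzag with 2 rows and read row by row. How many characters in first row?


Zigzag "hnnbgjbpld" into 2 rows:
Placing characters:
  'h' => row 0
  'n' => row 1
  'n' => row 0
  'b' => row 1
  'g' => row 0
  'j' => row 1
  'b' => row 0
  'p' => row 1
  'l' => row 0
  'd' => row 1
Rows:
  Row 0: "hngbl"
  Row 1: "nbjpd"
First row length: 5

5


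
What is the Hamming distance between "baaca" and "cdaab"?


Comparing "baaca" and "cdaab" position by position:
  Position 0: 'b' vs 'c' => differ
  Position 1: 'a' vs 'd' => differ
  Position 2: 'a' vs 'a' => same
  Position 3: 'c' vs 'a' => differ
  Position 4: 'a' vs 'b' => differ
Total differences (Hamming distance): 4

4


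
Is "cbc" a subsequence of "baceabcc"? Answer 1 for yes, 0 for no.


Check if "cbc" is a subsequence of "baceabcc"
Greedy scan:
  Position 0 ('b'): no match needed
  Position 1 ('a'): no match needed
  Position 2 ('c'): matches sub[0] = 'c'
  Position 3 ('e'): no match needed
  Position 4 ('a'): no match needed
  Position 5 ('b'): matches sub[1] = 'b'
  Position 6 ('c'): matches sub[2] = 'c'
  Position 7 ('c'): no match needed
All 3 characters matched => is a subsequence

1


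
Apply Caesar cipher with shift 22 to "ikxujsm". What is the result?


Caesar cipher: shift "ikxujsm" by 22
  'i' (pos 8) + 22 = pos 4 = 'e'
  'k' (pos 10) + 22 = pos 6 = 'g'
  'x' (pos 23) + 22 = pos 19 = 't'
  'u' (pos 20) + 22 = pos 16 = 'q'
  'j' (pos 9) + 22 = pos 5 = 'f'
  's' (pos 18) + 22 = pos 14 = 'o'
  'm' (pos 12) + 22 = pos 8 = 'i'
Result: egtqfoi

egtqfoi


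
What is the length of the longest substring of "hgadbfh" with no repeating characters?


Input: "hgadbfh"
Sliding window (track last position of each char):
  Position 0 ('h'): window [0,0] length 1 -- new best
  Position 1 ('g'): window [0,1] length 2 -- new best
  Position 2 ('a'): window [0,2] length 3 -- new best
  Position 3 ('d'): window [0,3] length 4 -- new best
  Position 4 ('b'): window [0,4] length 5 -- new best
  Position 5 ('f'): window [0,5] length 6 -- new best
  Position 6 ('h'): repeat (last at 0), move window start to 1
  Position 6 ('h'): window [1,6] length 6
Longest substring with no repeats: "hgadbf" with length 6

6


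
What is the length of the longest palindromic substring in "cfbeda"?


Input: "cfbeda"
Checking substrings for palindromes:
  No multi-char palindromic substrings found
Longest palindromic substring: "c" with length 1

1


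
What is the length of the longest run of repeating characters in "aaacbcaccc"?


Input: "aaacbcaccc"
Scanning for longest run:
  Position 1 ('a'): continues run of 'a', length=2
  Position 2 ('a'): continues run of 'a', length=3
  Position 3 ('c'): new char, reset run to 1
  Position 4 ('b'): new char, reset run to 1
  Position 5 ('c'): new char, reset run to 1
  Position 6 ('a'): new char, reset run to 1
  Position 7 ('c'): new char, reset run to 1
  Position 8 ('c'): continues run of 'c', length=2
  Position 9 ('c'): continues run of 'c', length=3
Longest run: 'a' with length 3

3


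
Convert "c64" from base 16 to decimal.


Input: "c64" in base 16
Positional expansion:
  Digit 'c' (value 12) x 16^2 = 3072
  Digit '6' (value 6) x 16^1 = 96
  Digit '4' (value 4) x 16^0 = 4
Sum = 3172

3172


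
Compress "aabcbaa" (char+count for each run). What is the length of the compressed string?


Input: aabcbaa
Runs:
  'a' x 2 => "a2"
  'b' x 1 => "b1"
  'c' x 1 => "c1"
  'b' x 1 => "b1"
  'a' x 2 => "a2"
Compressed: "a2b1c1b1a2"
Compressed length: 10

10


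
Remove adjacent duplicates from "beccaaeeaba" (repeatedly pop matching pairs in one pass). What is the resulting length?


Input: beccaaeeaba
Stack-based adjacent duplicate removal:
  Read 'b': push. Stack: b
  Read 'e': push. Stack: be
  Read 'c': push. Stack: bec
  Read 'c': matches stack top 'c' => pop. Stack: be
  Read 'a': push. Stack: bea
  Read 'a': matches stack top 'a' => pop. Stack: be
  Read 'e': matches stack top 'e' => pop. Stack: b
  Read 'e': push. Stack: be
  Read 'a': push. Stack: bea
  Read 'b': push. Stack: beab
  Read 'a': push. Stack: beaba
Final stack: "beaba" (length 5)

5


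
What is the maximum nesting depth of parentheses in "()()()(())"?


Input: "()()()(())"
Tracking depth:
  Position 0 '(': depth becomes 1
  Position 1 ')': depth becomes 0
  Position 2 '(': depth becomes 1
  Position 3 ')': depth becomes 0
  Position 4 '(': depth becomes 1
  Position 5 ')': depth becomes 0
  Position 6 '(': depth becomes 1
  Position 7 '(': depth becomes 2
  Position 8 ')': depth becomes 1
  Position 9 ')': depth becomes 0
Maximum depth reached: 2

2


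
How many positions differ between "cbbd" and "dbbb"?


Comparing "cbbd" and "dbbb" position by position:
  Position 0: 'c' vs 'd' => DIFFER
  Position 1: 'b' vs 'b' => same
  Position 2: 'b' vs 'b' => same
  Position 3: 'd' vs 'b' => DIFFER
Positions that differ: 2

2


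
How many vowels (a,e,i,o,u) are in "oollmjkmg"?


Input: oollmjkmg
Checking each character:
  'o' at position 0: vowel (running total: 1)
  'o' at position 1: vowel (running total: 2)
  'l' at position 2: consonant
  'l' at position 3: consonant
  'm' at position 4: consonant
  'j' at position 5: consonant
  'k' at position 6: consonant
  'm' at position 7: consonant
  'g' at position 8: consonant
Total vowels: 2

2


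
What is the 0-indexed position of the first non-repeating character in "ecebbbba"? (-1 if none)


Input: ecebbbba
Character frequencies:
  'a': 1
  'b': 4
  'c': 1
  'e': 2
Scanning left to right for freq == 1:
  Position 0 ('e'): freq=2, skip
  Position 1 ('c'): unique! => answer = 1

1


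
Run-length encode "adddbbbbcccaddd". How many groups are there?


Input: adddbbbbcccaddd
Scanning for consecutive runs:
  Group 1: 'a' x 1 (positions 0-0)
  Group 2: 'd' x 3 (positions 1-3)
  Group 3: 'b' x 4 (positions 4-7)
  Group 4: 'c' x 3 (positions 8-10)
  Group 5: 'a' x 1 (positions 11-11)
  Group 6: 'd' x 3 (positions 12-14)
Total groups: 6

6


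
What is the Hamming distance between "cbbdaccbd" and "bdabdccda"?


Comparing "cbbdaccbd" and "bdabdccda" position by position:
  Position 0: 'c' vs 'b' => differ
  Position 1: 'b' vs 'd' => differ
  Position 2: 'b' vs 'a' => differ
  Position 3: 'd' vs 'b' => differ
  Position 4: 'a' vs 'd' => differ
  Position 5: 'c' vs 'c' => same
  Position 6: 'c' vs 'c' => same
  Position 7: 'b' vs 'd' => differ
  Position 8: 'd' vs 'a' => differ
Total differences (Hamming distance): 7

7


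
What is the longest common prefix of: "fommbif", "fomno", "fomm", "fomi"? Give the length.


Words: fommbif, fomno, fomm, fomi
  Position 0: all 'f' => match
  Position 1: all 'o' => match
  Position 2: all 'm' => match
  Position 3: ('m', 'n', 'm', 'i') => mismatch, stop
LCP = "fom" (length 3)

3


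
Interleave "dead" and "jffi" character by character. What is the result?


Interleaving "dead" and "jffi":
  Position 0: 'd' from first, 'j' from second => "dj"
  Position 1: 'e' from first, 'f' from second => "ef"
  Position 2: 'a' from first, 'f' from second => "af"
  Position 3: 'd' from first, 'i' from second => "di"
Result: djefafdi

djefafdi


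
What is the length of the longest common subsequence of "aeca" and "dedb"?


LCS of "aeca" and "dedb"
DP table:
           d    e    d    b
      0    0    0    0    0
  a   0    0    0    0    0
  e   0    0    1    1    1
  c   0    0    1    1    1
  a   0    0    1    1    1
LCS length = dp[4][4] = 1

1


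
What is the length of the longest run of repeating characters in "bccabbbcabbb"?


Input: "bccabbbcabbb"
Scanning for longest run:
  Position 1 ('c'): new char, reset run to 1
  Position 2 ('c'): continues run of 'c', length=2
  Position 3 ('a'): new char, reset run to 1
  Position 4 ('b'): new char, reset run to 1
  Position 5 ('b'): continues run of 'b', length=2
  Position 6 ('b'): continues run of 'b', length=3
  Position 7 ('c'): new char, reset run to 1
  Position 8 ('a'): new char, reset run to 1
  Position 9 ('b'): new char, reset run to 1
  Position 10 ('b'): continues run of 'b', length=2
  Position 11 ('b'): continues run of 'b', length=3
Longest run: 'b' with length 3

3


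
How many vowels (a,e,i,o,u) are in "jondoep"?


Input: jondoep
Checking each character:
  'j' at position 0: consonant
  'o' at position 1: vowel (running total: 1)
  'n' at position 2: consonant
  'd' at position 3: consonant
  'o' at position 4: vowel (running total: 2)
  'e' at position 5: vowel (running total: 3)
  'p' at position 6: consonant
Total vowels: 3

3


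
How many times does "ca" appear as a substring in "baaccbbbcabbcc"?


Searching for "ca" in "baaccbbbcabbcc"
Scanning each position:
  Position 0: "ba" => no
  Position 1: "aa" => no
  Position 2: "ac" => no
  Position 3: "cc" => no
  Position 4: "cb" => no
  Position 5: "bb" => no
  Position 6: "bb" => no
  Position 7: "bc" => no
  Position 8: "ca" => MATCH
  Position 9: "ab" => no
  Position 10: "bb" => no
  Position 11: "bc" => no
  Position 12: "cc" => no
Total occurrences: 1

1


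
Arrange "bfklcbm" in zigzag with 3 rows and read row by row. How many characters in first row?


Zigzag "bfklcbm" into 3 rows:
Placing characters:
  'b' => row 0
  'f' => row 1
  'k' => row 2
  'l' => row 1
  'c' => row 0
  'b' => row 1
  'm' => row 2
Rows:
  Row 0: "bc"
  Row 1: "flb"
  Row 2: "km"
First row length: 2

2


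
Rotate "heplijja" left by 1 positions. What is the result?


Input: "heplijja", rotate left by 1
First 1 characters: "h"
Remaining characters: "eplijja"
Concatenate remaining + first: "eplijja" + "h" = "eplijjah"

eplijjah


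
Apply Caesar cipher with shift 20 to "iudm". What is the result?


Caesar cipher: shift "iudm" by 20
  'i' (pos 8) + 20 = pos 2 = 'c'
  'u' (pos 20) + 20 = pos 14 = 'o'
  'd' (pos 3) + 20 = pos 23 = 'x'
  'm' (pos 12) + 20 = pos 6 = 'g'
Result: coxg

coxg


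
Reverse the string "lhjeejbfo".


Input: lhjeejbfo
Reading characters right to left:
  Position 8: 'o'
  Position 7: 'f'
  Position 6: 'b'
  Position 5: 'j'
  Position 4: 'e'
  Position 3: 'e'
  Position 2: 'j'
  Position 1: 'h'
  Position 0: 'l'
Reversed: ofbjeejhl

ofbjeejhl


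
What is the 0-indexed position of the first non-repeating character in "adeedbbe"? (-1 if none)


Input: adeedbbe
Character frequencies:
  'a': 1
  'b': 2
  'd': 2
  'e': 3
Scanning left to right for freq == 1:
  Position 0 ('a'): unique! => answer = 0

0


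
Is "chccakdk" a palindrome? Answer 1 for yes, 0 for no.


Input: chccakdk
Reversed: kdkacchc
  Compare pos 0 ('c') with pos 7 ('k'): MISMATCH
  Compare pos 1 ('h') with pos 6 ('d'): MISMATCH
  Compare pos 2 ('c') with pos 5 ('k'): MISMATCH
  Compare pos 3 ('c') with pos 4 ('a'): MISMATCH
Result: not a palindrome

0


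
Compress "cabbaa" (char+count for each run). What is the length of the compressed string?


Input: cabbaa
Runs:
  'c' x 1 => "c1"
  'a' x 1 => "a1"
  'b' x 2 => "b2"
  'a' x 2 => "a2"
Compressed: "c1a1b2a2"
Compressed length: 8

8


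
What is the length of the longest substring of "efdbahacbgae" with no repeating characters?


Input: "efdbahacbgae"
Sliding window (track last position of each char):
  Position 0 ('e'): window [0,0] length 1 -- new best
  Position 1 ('f'): window [0,1] length 2 -- new best
  Position 2 ('d'): window [0,2] length 3 -- new best
  Position 3 ('b'): window [0,3] length 4 -- new best
  Position 4 ('a'): window [0,4] length 5 -- new best
  Position 5 ('h'): window [0,5] length 6 -- new best
  Position 6 ('a'): repeat (last at 4), move window start to 5
  Position 6 ('a'): window [5,6] length 2
  Position 7 ('c'): window [5,7] length 3
  Position 8 ('b'): window [5,8] length 4
  Position 9 ('g'): window [5,9] length 5
  Position 10 ('a'): repeat (last at 6), move window start to 7
  Position 10 ('a'): window [7,10] length 4
  Position 11 ('e'): window [7,11] length 5
Longest substring with no repeats: "efdbah" with length 6

6


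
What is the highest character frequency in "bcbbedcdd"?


Input: bcbbedcdd
Character counts:
  'b': 3
  'c': 2
  'd': 3
  'e': 1
Maximum frequency: 3

3


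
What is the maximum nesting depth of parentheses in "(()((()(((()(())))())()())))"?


Input: "(()((()(((()(())))())()())))"
Tracking depth:
  Position 0 '(': depth becomes 1
  Position 1 '(': depth becomes 2
  Position 2 ')': depth becomes 1
  Position 3 '(': depth becomes 2
  Position 4 '(': depth becomes 3
  Position 5 '(': depth becomes 4
  Position 6 ')': depth becomes 3
  Position 7 '(': depth becomes 4
  Position 8 '(': depth becomes 5
  Position 9 '(': depth becomes 6
  Position 10 '(': depth becomes 7
  Position 11 ')': depth becomes 6
  Position 12 '(': depth becomes 7
  Position 13 '(': depth becomes 8
  Position 14 ')': depth becomes 7
  Position 15 ')': depth becomes 6
  Position 16 ')': depth becomes 5
  Position 17 ')': depth becomes 4
  Position 18 '(': depth becomes 5
  Position 19 ')': depth becomes 4
  Position 20 ')': depth becomes 3
  Position 21 '(': depth becomes 4
  Position 22 ')': depth becomes 3
  Position 23 '(': depth becomes 4
  Position 24 ')': depth becomes 3
  Position 25 ')': depth becomes 2
  Position 26 ')': depth becomes 1
  Position 27 ')': depth becomes 0
Maximum depth reached: 8

8


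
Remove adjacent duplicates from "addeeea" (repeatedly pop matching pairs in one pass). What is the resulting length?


Input: addeeea
Stack-based adjacent duplicate removal:
  Read 'a': push. Stack: a
  Read 'd': push. Stack: ad
  Read 'd': matches stack top 'd' => pop. Stack: a
  Read 'e': push. Stack: ae
  Read 'e': matches stack top 'e' => pop. Stack: a
  Read 'e': push. Stack: ae
  Read 'a': push. Stack: aea
Final stack: "aea" (length 3)

3


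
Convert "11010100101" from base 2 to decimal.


Input: "11010100101" in base 2
Positional expansion:
  Digit '1' (value 1) x 2^10 = 1024
  Digit '1' (value 1) x 2^9 = 512
  Digit '0' (value 0) x 2^8 = 0
  Digit '1' (value 1) x 2^7 = 128
  Digit '0' (value 0) x 2^6 = 0
  Digit '1' (value 1) x 2^5 = 32
  Digit '0' (value 0) x 2^4 = 0
  Digit '0' (value 0) x 2^3 = 0
  Digit '1' (value 1) x 2^2 = 4
  Digit '0' (value 0) x 2^1 = 0
  Digit '1' (value 1) x 2^0 = 1
Sum = 1701

1701


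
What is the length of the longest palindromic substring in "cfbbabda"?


Input: "cfbbabda"
Checking substrings for palindromes:
  [3:6] "bab" (len 3) => palindrome
  [2:4] "bb" (len 2) => palindrome
Longest palindromic substring: "bab" with length 3

3


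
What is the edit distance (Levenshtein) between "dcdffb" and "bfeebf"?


Computing edit distance: "dcdffb" -> "bfeebf"
DP table:
           b    f    e    e    b    f
      0    1    2    3    4    5    6
  d   1    1    2    3    4    5    6
  c   2    2    2    3    4    5    6
  d   3    3    3    3    4    5    6
  f   4    4    3    4    4    5    5
  f   5    5    4    4    5    5    5
  b   6    5    5    5    5    5    6
Edit distance = dp[6][6] = 6

6


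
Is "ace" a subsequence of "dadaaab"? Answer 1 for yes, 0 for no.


Check if "ace" is a subsequence of "dadaaab"
Greedy scan:
  Position 0 ('d'): no match needed
  Position 1 ('a'): matches sub[0] = 'a'
  Position 2 ('d'): no match needed
  Position 3 ('a'): no match needed
  Position 4 ('a'): no match needed
  Position 5 ('a'): no match needed
  Position 6 ('b'): no match needed
Only matched 1/3 characters => not a subsequence

0


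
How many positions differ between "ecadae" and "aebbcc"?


Comparing "ecadae" and "aebbcc" position by position:
  Position 0: 'e' vs 'a' => DIFFER
  Position 1: 'c' vs 'e' => DIFFER
  Position 2: 'a' vs 'b' => DIFFER
  Position 3: 'd' vs 'b' => DIFFER
  Position 4: 'a' vs 'c' => DIFFER
  Position 5: 'e' vs 'c' => DIFFER
Positions that differ: 6

6


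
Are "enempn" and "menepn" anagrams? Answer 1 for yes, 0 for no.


Strings: "enempn", "menepn"
Sorted first:  eemnnp
Sorted second: eemnnp
Sorted forms match => anagrams

1


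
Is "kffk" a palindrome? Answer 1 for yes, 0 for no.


Input: kffk
Reversed: kffk
  Compare pos 0 ('k') with pos 3 ('k'): match
  Compare pos 1 ('f') with pos 2 ('f'): match
Result: palindrome

1


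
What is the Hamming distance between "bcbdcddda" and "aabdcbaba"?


Comparing "bcbdcddda" and "aabdcbaba" position by position:
  Position 0: 'b' vs 'a' => differ
  Position 1: 'c' vs 'a' => differ
  Position 2: 'b' vs 'b' => same
  Position 3: 'd' vs 'd' => same
  Position 4: 'c' vs 'c' => same
  Position 5: 'd' vs 'b' => differ
  Position 6: 'd' vs 'a' => differ
  Position 7: 'd' vs 'b' => differ
  Position 8: 'a' vs 'a' => same
Total differences (Hamming distance): 5

5


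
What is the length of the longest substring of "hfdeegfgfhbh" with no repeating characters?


Input: "hfdeegfgfhbh"
Sliding window (track last position of each char):
  Position 0 ('h'): window [0,0] length 1 -- new best
  Position 1 ('f'): window [0,1] length 2 -- new best
  Position 2 ('d'): window [0,2] length 3 -- new best
  Position 3 ('e'): window [0,3] length 4 -- new best
  Position 4 ('e'): repeat (last at 3), move window start to 4
  Position 4 ('e'): window [4,4] length 1
  Position 5 ('g'): window [4,5] length 2
  Position 6 ('f'): window [4,6] length 3
  Position 7 ('g'): repeat (last at 5), move window start to 6
  Position 7 ('g'): window [6,7] length 2
  Position 8 ('f'): repeat (last at 6), move window start to 7
  Position 8 ('f'): window [7,8] length 2
  Position 9 ('h'): window [7,9] length 3
  Position 10 ('b'): window [7,10] length 4
  Position 11 ('h'): repeat (last at 9), move window start to 10
  Position 11 ('h'): window [10,11] length 2
Longest substring with no repeats: "hfde" with length 4

4


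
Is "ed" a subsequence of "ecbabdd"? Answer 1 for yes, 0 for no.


Check if "ed" is a subsequence of "ecbabdd"
Greedy scan:
  Position 0 ('e'): matches sub[0] = 'e'
  Position 1 ('c'): no match needed
  Position 2 ('b'): no match needed
  Position 3 ('a'): no match needed
  Position 4 ('b'): no match needed
  Position 5 ('d'): matches sub[1] = 'd'
  Position 6 ('d'): no match needed
All 2 characters matched => is a subsequence

1


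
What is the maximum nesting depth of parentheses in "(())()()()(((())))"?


Input: "(())()()()(((())))"
Tracking depth:
  Position 0 '(': depth becomes 1
  Position 1 '(': depth becomes 2
  Position 2 ')': depth becomes 1
  Position 3 ')': depth becomes 0
  Position 4 '(': depth becomes 1
  Position 5 ')': depth becomes 0
  Position 6 '(': depth becomes 1
  Position 7 ')': depth becomes 0
  Position 8 '(': depth becomes 1
  Position 9 ')': depth becomes 0
  Position 10 '(': depth becomes 1
  Position 11 '(': depth becomes 2
  Position 12 '(': depth becomes 3
  Position 13 '(': depth becomes 4
  Position 14 ')': depth becomes 3
  Position 15 ')': depth becomes 2
  Position 16 ')': depth becomes 1
  Position 17 ')': depth becomes 0
Maximum depth reached: 4

4


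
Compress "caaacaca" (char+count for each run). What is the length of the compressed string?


Input: caaacaca
Runs:
  'c' x 1 => "c1"
  'a' x 3 => "a3"
  'c' x 1 => "c1"
  'a' x 1 => "a1"
  'c' x 1 => "c1"
  'a' x 1 => "a1"
Compressed: "c1a3c1a1c1a1"
Compressed length: 12

12


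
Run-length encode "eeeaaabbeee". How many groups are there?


Input: eeeaaabbeee
Scanning for consecutive runs:
  Group 1: 'e' x 3 (positions 0-2)
  Group 2: 'a' x 3 (positions 3-5)
  Group 3: 'b' x 2 (positions 6-7)
  Group 4: 'e' x 3 (positions 8-10)
Total groups: 4

4


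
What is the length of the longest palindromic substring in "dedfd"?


Input: "dedfd"
Checking substrings for palindromes:
  [0:3] "ded" (len 3) => palindrome
  [2:5] "dfd" (len 3) => palindrome
Longest palindromic substring: "ded" with length 3

3


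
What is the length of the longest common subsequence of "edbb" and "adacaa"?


LCS of "edbb" and "adacaa"
DP table:
           a    d    a    c    a    a
      0    0    0    0    0    0    0
  e   0    0    0    0    0    0    0
  d   0    0    1    1    1    1    1
  b   0    0    1    1    1    1    1
  b   0    0    1    1    1    1    1
LCS length = dp[4][6] = 1

1


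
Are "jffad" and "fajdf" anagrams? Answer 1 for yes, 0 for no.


Strings: "jffad", "fajdf"
Sorted first:  adffj
Sorted second: adffj
Sorted forms match => anagrams

1


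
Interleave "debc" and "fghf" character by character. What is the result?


Interleaving "debc" and "fghf":
  Position 0: 'd' from first, 'f' from second => "df"
  Position 1: 'e' from first, 'g' from second => "eg"
  Position 2: 'b' from first, 'h' from second => "bh"
  Position 3: 'c' from first, 'f' from second => "cf"
Result: dfegbhcf

dfegbhcf


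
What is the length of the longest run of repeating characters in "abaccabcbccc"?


Input: "abaccabcbccc"
Scanning for longest run:
  Position 1 ('b'): new char, reset run to 1
  Position 2 ('a'): new char, reset run to 1
  Position 3 ('c'): new char, reset run to 1
  Position 4 ('c'): continues run of 'c', length=2
  Position 5 ('a'): new char, reset run to 1
  Position 6 ('b'): new char, reset run to 1
  Position 7 ('c'): new char, reset run to 1
  Position 8 ('b'): new char, reset run to 1
  Position 9 ('c'): new char, reset run to 1
  Position 10 ('c'): continues run of 'c', length=2
  Position 11 ('c'): continues run of 'c', length=3
Longest run: 'c' with length 3

3


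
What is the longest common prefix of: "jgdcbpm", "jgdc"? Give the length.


Words: jgdcbpm, jgdc
  Position 0: all 'j' => match
  Position 1: all 'g' => match
  Position 2: all 'd' => match
  Position 3: all 'c' => match
LCP = "jgdc" (length 4)

4


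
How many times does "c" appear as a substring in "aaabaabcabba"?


Searching for "c" in "aaabaabcabba"
Scanning each position:
  Position 0: "a" => no
  Position 1: "a" => no
  Position 2: "a" => no
  Position 3: "b" => no
  Position 4: "a" => no
  Position 5: "a" => no
  Position 6: "b" => no
  Position 7: "c" => MATCH
  Position 8: "a" => no
  Position 9: "b" => no
  Position 10: "b" => no
  Position 11: "a" => no
Total occurrences: 1

1


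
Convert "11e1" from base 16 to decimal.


Input: "11e1" in base 16
Positional expansion:
  Digit '1' (value 1) x 16^3 = 4096
  Digit '1' (value 1) x 16^2 = 256
  Digit 'e' (value 14) x 16^1 = 224
  Digit '1' (value 1) x 16^0 = 1
Sum = 4577

4577


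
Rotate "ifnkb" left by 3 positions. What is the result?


Input: "ifnkb", rotate left by 3
First 3 characters: "ifn"
Remaining characters: "kb"
Concatenate remaining + first: "kb" + "ifn" = "kbifn"

kbifn


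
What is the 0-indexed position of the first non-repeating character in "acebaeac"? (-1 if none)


Input: acebaeac
Character frequencies:
  'a': 3
  'b': 1
  'c': 2
  'e': 2
Scanning left to right for freq == 1:
  Position 0 ('a'): freq=3, skip
  Position 1 ('c'): freq=2, skip
  Position 2 ('e'): freq=2, skip
  Position 3 ('b'): unique! => answer = 3

3


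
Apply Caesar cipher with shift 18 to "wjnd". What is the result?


Caesar cipher: shift "wjnd" by 18
  'w' (pos 22) + 18 = pos 14 = 'o'
  'j' (pos 9) + 18 = pos 1 = 'b'
  'n' (pos 13) + 18 = pos 5 = 'f'
  'd' (pos 3) + 18 = pos 21 = 'v'
Result: obfv

obfv


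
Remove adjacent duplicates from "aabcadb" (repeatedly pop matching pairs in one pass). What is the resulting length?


Input: aabcadb
Stack-based adjacent duplicate removal:
  Read 'a': push. Stack: a
  Read 'a': matches stack top 'a' => pop. Stack: (empty)
  Read 'b': push. Stack: b
  Read 'c': push. Stack: bc
  Read 'a': push. Stack: bca
  Read 'd': push. Stack: bcad
  Read 'b': push. Stack: bcadb
Final stack: "bcadb" (length 5)

5


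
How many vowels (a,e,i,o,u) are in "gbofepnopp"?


Input: gbofepnopp
Checking each character:
  'g' at position 0: consonant
  'b' at position 1: consonant
  'o' at position 2: vowel (running total: 1)
  'f' at position 3: consonant
  'e' at position 4: vowel (running total: 2)
  'p' at position 5: consonant
  'n' at position 6: consonant
  'o' at position 7: vowel (running total: 3)
  'p' at position 8: consonant
  'p' at position 9: consonant
Total vowels: 3

3


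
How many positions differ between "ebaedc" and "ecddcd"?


Comparing "ebaedc" and "ecddcd" position by position:
  Position 0: 'e' vs 'e' => same
  Position 1: 'b' vs 'c' => DIFFER
  Position 2: 'a' vs 'd' => DIFFER
  Position 3: 'e' vs 'd' => DIFFER
  Position 4: 'd' vs 'c' => DIFFER
  Position 5: 'c' vs 'd' => DIFFER
Positions that differ: 5

5


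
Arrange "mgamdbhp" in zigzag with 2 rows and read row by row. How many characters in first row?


Zigzag "mgamdbhp" into 2 rows:
Placing characters:
  'm' => row 0
  'g' => row 1
  'a' => row 0
  'm' => row 1
  'd' => row 0
  'b' => row 1
  'h' => row 0
  'p' => row 1
Rows:
  Row 0: "madh"
  Row 1: "gmbp"
First row length: 4

4


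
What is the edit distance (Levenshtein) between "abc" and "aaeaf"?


Computing edit distance: "abc" -> "aaeaf"
DP table:
           a    a    e    a    f
      0    1    2    3    4    5
  a   1    0    1    2    3    4
  b   2    1    1    2    3    4
  c   3    2    2    2    3    4
Edit distance = dp[3][5] = 4

4


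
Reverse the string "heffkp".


Input: heffkp
Reading characters right to left:
  Position 5: 'p'
  Position 4: 'k'
  Position 3: 'f'
  Position 2: 'f'
  Position 1: 'e'
  Position 0: 'h'
Reversed: pkffeh

pkffeh


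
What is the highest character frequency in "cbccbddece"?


Input: cbccbddece
Character counts:
  'b': 2
  'c': 4
  'd': 2
  'e': 2
Maximum frequency: 4

4


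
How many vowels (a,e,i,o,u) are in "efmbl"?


Input: efmbl
Checking each character:
  'e' at position 0: vowel (running total: 1)
  'f' at position 1: consonant
  'm' at position 2: consonant
  'b' at position 3: consonant
  'l' at position 4: consonant
Total vowels: 1

1


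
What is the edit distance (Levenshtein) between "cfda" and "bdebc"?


Computing edit distance: "cfda" -> "bdebc"
DP table:
           b    d    e    b    c
      0    1    2    3    4    5
  c   1    1    2    3    4    4
  f   2    2    2    3    4    5
  d   3    3    2    3    4    5
  a   4    4    3    3    4    5
Edit distance = dp[4][5] = 5

5


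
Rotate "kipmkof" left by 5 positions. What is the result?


Input: "kipmkof", rotate left by 5
First 5 characters: "kipmk"
Remaining characters: "of"
Concatenate remaining + first: "of" + "kipmk" = "ofkipmk"

ofkipmk


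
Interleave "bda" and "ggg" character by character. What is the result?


Interleaving "bda" and "ggg":
  Position 0: 'b' from first, 'g' from second => "bg"
  Position 1: 'd' from first, 'g' from second => "dg"
  Position 2: 'a' from first, 'g' from second => "ag"
Result: bgdgag

bgdgag


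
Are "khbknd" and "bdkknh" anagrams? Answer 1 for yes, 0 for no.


Strings: "khbknd", "bdkknh"
Sorted first:  bdhkkn
Sorted second: bdhkkn
Sorted forms match => anagrams

1


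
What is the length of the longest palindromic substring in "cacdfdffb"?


Input: "cacdfdffb"
Checking substrings for palindromes:
  [0:3] "cac" (len 3) => palindrome
  [3:6] "dfd" (len 3) => palindrome
  [4:7] "fdf" (len 3) => palindrome
  [6:8] "ff" (len 2) => palindrome
Longest palindromic substring: "cac" with length 3

3


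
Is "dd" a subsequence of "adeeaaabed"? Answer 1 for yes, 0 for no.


Check if "dd" is a subsequence of "adeeaaabed"
Greedy scan:
  Position 0 ('a'): no match needed
  Position 1 ('d'): matches sub[0] = 'd'
  Position 2 ('e'): no match needed
  Position 3 ('e'): no match needed
  Position 4 ('a'): no match needed
  Position 5 ('a'): no match needed
  Position 6 ('a'): no match needed
  Position 7 ('b'): no match needed
  Position 8 ('e'): no match needed
  Position 9 ('d'): matches sub[1] = 'd'
All 2 characters matched => is a subsequence

1


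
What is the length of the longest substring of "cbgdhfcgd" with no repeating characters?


Input: "cbgdhfcgd"
Sliding window (track last position of each char):
  Position 0 ('c'): window [0,0] length 1 -- new best
  Position 1 ('b'): window [0,1] length 2 -- new best
  Position 2 ('g'): window [0,2] length 3 -- new best
  Position 3 ('d'): window [0,3] length 4 -- new best
  Position 4 ('h'): window [0,4] length 5 -- new best
  Position 5 ('f'): window [0,5] length 6 -- new best
  Position 6 ('c'): repeat (last at 0), move window start to 1
  Position 6 ('c'): window [1,6] length 6
  Position 7 ('g'): repeat (last at 2), move window start to 3
  Position 7 ('g'): window [3,7] length 5
  Position 8 ('d'): repeat (last at 3), move window start to 4
  Position 8 ('d'): window [4,8] length 5
Longest substring with no repeats: "cbgdhf" with length 6

6


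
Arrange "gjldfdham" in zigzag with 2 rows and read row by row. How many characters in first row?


Zigzag "gjldfdham" into 2 rows:
Placing characters:
  'g' => row 0
  'j' => row 1
  'l' => row 0
  'd' => row 1
  'f' => row 0
  'd' => row 1
  'h' => row 0
  'a' => row 1
  'm' => row 0
Rows:
  Row 0: "glfhm"
  Row 1: "jdda"
First row length: 5

5


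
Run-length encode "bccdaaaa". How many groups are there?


Input: bccdaaaa
Scanning for consecutive runs:
  Group 1: 'b' x 1 (positions 0-0)
  Group 2: 'c' x 2 (positions 1-2)
  Group 3: 'd' x 1 (positions 3-3)
  Group 4: 'a' x 4 (positions 4-7)
Total groups: 4

4


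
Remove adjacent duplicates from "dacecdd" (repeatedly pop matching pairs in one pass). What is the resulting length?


Input: dacecdd
Stack-based adjacent duplicate removal:
  Read 'd': push. Stack: d
  Read 'a': push. Stack: da
  Read 'c': push. Stack: dac
  Read 'e': push. Stack: dace
  Read 'c': push. Stack: dacec
  Read 'd': push. Stack: dacecd
  Read 'd': matches stack top 'd' => pop. Stack: dacec
Final stack: "dacec" (length 5)

5


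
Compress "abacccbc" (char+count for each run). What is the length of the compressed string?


Input: abacccbc
Runs:
  'a' x 1 => "a1"
  'b' x 1 => "b1"
  'a' x 1 => "a1"
  'c' x 3 => "c3"
  'b' x 1 => "b1"
  'c' x 1 => "c1"
Compressed: "a1b1a1c3b1c1"
Compressed length: 12

12


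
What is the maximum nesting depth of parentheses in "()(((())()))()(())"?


Input: "()(((())()))()(())"
Tracking depth:
  Position 0 '(': depth becomes 1
  Position 1 ')': depth becomes 0
  Position 2 '(': depth becomes 1
  Position 3 '(': depth becomes 2
  Position 4 '(': depth becomes 3
  Position 5 '(': depth becomes 4
  Position 6 ')': depth becomes 3
  Position 7 ')': depth becomes 2
  Position 8 '(': depth becomes 3
  Position 9 ')': depth becomes 2
  Position 10 ')': depth becomes 1
  Position 11 ')': depth becomes 0
  Position 12 '(': depth becomes 1
  Position 13 ')': depth becomes 0
  Position 14 '(': depth becomes 1
  Position 15 '(': depth becomes 2
  Position 16 ')': depth becomes 1
  Position 17 ')': depth becomes 0
Maximum depth reached: 4

4


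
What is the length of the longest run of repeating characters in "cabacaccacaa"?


Input: "cabacaccacaa"
Scanning for longest run:
  Position 1 ('a'): new char, reset run to 1
  Position 2 ('b'): new char, reset run to 1
  Position 3 ('a'): new char, reset run to 1
  Position 4 ('c'): new char, reset run to 1
  Position 5 ('a'): new char, reset run to 1
  Position 6 ('c'): new char, reset run to 1
  Position 7 ('c'): continues run of 'c', length=2
  Position 8 ('a'): new char, reset run to 1
  Position 9 ('c'): new char, reset run to 1
  Position 10 ('a'): new char, reset run to 1
  Position 11 ('a'): continues run of 'a', length=2
Longest run: 'c' with length 2

2


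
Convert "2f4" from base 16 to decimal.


Input: "2f4" in base 16
Positional expansion:
  Digit '2' (value 2) x 16^2 = 512
  Digit 'f' (value 15) x 16^1 = 240
  Digit '4' (value 4) x 16^0 = 4
Sum = 756

756


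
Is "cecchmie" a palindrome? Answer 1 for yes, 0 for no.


Input: cecchmie
Reversed: eimhccec
  Compare pos 0 ('c') with pos 7 ('e'): MISMATCH
  Compare pos 1 ('e') with pos 6 ('i'): MISMATCH
  Compare pos 2 ('c') with pos 5 ('m'): MISMATCH
  Compare pos 3 ('c') with pos 4 ('h'): MISMATCH
Result: not a palindrome

0


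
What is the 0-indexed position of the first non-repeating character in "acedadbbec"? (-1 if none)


Input: acedadbbec
Character frequencies:
  'a': 2
  'b': 2
  'c': 2
  'd': 2
  'e': 2
Scanning left to right for freq == 1:
  Position 0 ('a'): freq=2, skip
  Position 1 ('c'): freq=2, skip
  Position 2 ('e'): freq=2, skip
  Position 3 ('d'): freq=2, skip
  Position 4 ('a'): freq=2, skip
  Position 5 ('d'): freq=2, skip
  Position 6 ('b'): freq=2, skip
  Position 7 ('b'): freq=2, skip
  Position 8 ('e'): freq=2, skip
  Position 9 ('c'): freq=2, skip
  No unique character found => answer = -1

-1


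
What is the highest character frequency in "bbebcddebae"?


Input: bbebcddebae
Character counts:
  'a': 1
  'b': 4
  'c': 1
  'd': 2
  'e': 3
Maximum frequency: 4

4


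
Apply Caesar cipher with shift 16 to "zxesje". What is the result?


Caesar cipher: shift "zxesje" by 16
  'z' (pos 25) + 16 = pos 15 = 'p'
  'x' (pos 23) + 16 = pos 13 = 'n'
  'e' (pos 4) + 16 = pos 20 = 'u'
  's' (pos 18) + 16 = pos 8 = 'i'
  'j' (pos 9) + 16 = pos 25 = 'z'
  'e' (pos 4) + 16 = pos 20 = 'u'
Result: pnuizu

pnuizu


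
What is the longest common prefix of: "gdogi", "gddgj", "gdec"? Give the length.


Words: gdogi, gddgj, gdec
  Position 0: all 'g' => match
  Position 1: all 'd' => match
  Position 2: ('o', 'd', 'e') => mismatch, stop
LCP = "gd" (length 2)

2


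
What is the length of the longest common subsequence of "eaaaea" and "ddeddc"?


LCS of "eaaaea" and "ddeddc"
DP table:
           d    d    e    d    d    c
      0    0    0    0    0    0    0
  e   0    0    0    1    1    1    1
  a   0    0    0    1    1    1    1
  a   0    0    0    1    1    1    1
  a   0    0    0    1    1    1    1
  e   0    0    0    1    1    1    1
  a   0    0    0    1    1    1    1
LCS length = dp[6][6] = 1

1


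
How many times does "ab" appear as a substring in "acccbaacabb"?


Searching for "ab" in "acccbaacabb"
Scanning each position:
  Position 0: "ac" => no
  Position 1: "cc" => no
  Position 2: "cc" => no
  Position 3: "cb" => no
  Position 4: "ba" => no
  Position 5: "aa" => no
  Position 6: "ac" => no
  Position 7: "ca" => no
  Position 8: "ab" => MATCH
  Position 9: "bb" => no
Total occurrences: 1

1


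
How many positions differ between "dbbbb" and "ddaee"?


Comparing "dbbbb" and "ddaee" position by position:
  Position 0: 'd' vs 'd' => same
  Position 1: 'b' vs 'd' => DIFFER
  Position 2: 'b' vs 'a' => DIFFER
  Position 3: 'b' vs 'e' => DIFFER
  Position 4: 'b' vs 'e' => DIFFER
Positions that differ: 4

4


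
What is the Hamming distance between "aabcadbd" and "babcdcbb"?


Comparing "aabcadbd" and "babcdcbb" position by position:
  Position 0: 'a' vs 'b' => differ
  Position 1: 'a' vs 'a' => same
  Position 2: 'b' vs 'b' => same
  Position 3: 'c' vs 'c' => same
  Position 4: 'a' vs 'd' => differ
  Position 5: 'd' vs 'c' => differ
  Position 6: 'b' vs 'b' => same
  Position 7: 'd' vs 'b' => differ
Total differences (Hamming distance): 4

4


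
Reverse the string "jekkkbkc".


Input: jekkkbkc
Reading characters right to left:
  Position 7: 'c'
  Position 6: 'k'
  Position 5: 'b'
  Position 4: 'k'
  Position 3: 'k'
  Position 2: 'k'
  Position 1: 'e'
  Position 0: 'j'
Reversed: ckbkkkej

ckbkkkej


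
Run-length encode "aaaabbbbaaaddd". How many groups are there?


Input: aaaabbbbaaaddd
Scanning for consecutive runs:
  Group 1: 'a' x 4 (positions 0-3)
  Group 2: 'b' x 4 (positions 4-7)
  Group 3: 'a' x 3 (positions 8-10)
  Group 4: 'd' x 3 (positions 11-13)
Total groups: 4

4


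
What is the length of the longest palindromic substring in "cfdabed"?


Input: "cfdabed"
Checking substrings for palindromes:
  No multi-char palindromic substrings found
Longest palindromic substring: "c" with length 1

1


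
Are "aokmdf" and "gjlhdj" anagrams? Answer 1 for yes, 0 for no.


Strings: "aokmdf", "gjlhdj"
Sorted first:  adfkmo
Sorted second: dghjjl
Differ at position 0: 'a' vs 'd' => not anagrams

0


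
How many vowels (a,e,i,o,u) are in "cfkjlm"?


Input: cfkjlm
Checking each character:
  'c' at position 0: consonant
  'f' at position 1: consonant
  'k' at position 2: consonant
  'j' at position 3: consonant
  'l' at position 4: consonant
  'm' at position 5: consonant
Total vowels: 0

0


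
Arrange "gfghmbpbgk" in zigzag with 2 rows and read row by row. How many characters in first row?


Zigzag "gfghmbpbgk" into 2 rows:
Placing characters:
  'g' => row 0
  'f' => row 1
  'g' => row 0
  'h' => row 1
  'm' => row 0
  'b' => row 1
  'p' => row 0
  'b' => row 1
  'g' => row 0
  'k' => row 1
Rows:
  Row 0: "ggmpg"
  Row 1: "fhbbk"
First row length: 5

5


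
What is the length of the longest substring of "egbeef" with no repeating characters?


Input: "egbeef"
Sliding window (track last position of each char):
  Position 0 ('e'): window [0,0] length 1 -- new best
  Position 1 ('g'): window [0,1] length 2 -- new best
  Position 2 ('b'): window [0,2] length 3 -- new best
  Position 3 ('e'): repeat (last at 0), move window start to 1
  Position 3 ('e'): window [1,3] length 3
  Position 4 ('e'): repeat (last at 3), move window start to 4
  Position 4 ('e'): window [4,4] length 1
  Position 5 ('f'): window [4,5] length 2
Longest substring with no repeats: "egb" with length 3

3


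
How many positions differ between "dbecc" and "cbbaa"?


Comparing "dbecc" and "cbbaa" position by position:
  Position 0: 'd' vs 'c' => DIFFER
  Position 1: 'b' vs 'b' => same
  Position 2: 'e' vs 'b' => DIFFER
  Position 3: 'c' vs 'a' => DIFFER
  Position 4: 'c' vs 'a' => DIFFER
Positions that differ: 4

4


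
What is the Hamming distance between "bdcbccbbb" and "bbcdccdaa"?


Comparing "bdcbccbbb" and "bbcdccdaa" position by position:
  Position 0: 'b' vs 'b' => same
  Position 1: 'd' vs 'b' => differ
  Position 2: 'c' vs 'c' => same
  Position 3: 'b' vs 'd' => differ
  Position 4: 'c' vs 'c' => same
  Position 5: 'c' vs 'c' => same
  Position 6: 'b' vs 'd' => differ
  Position 7: 'b' vs 'a' => differ
  Position 8: 'b' vs 'a' => differ
Total differences (Hamming distance): 5

5


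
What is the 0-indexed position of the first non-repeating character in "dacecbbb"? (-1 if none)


Input: dacecbbb
Character frequencies:
  'a': 1
  'b': 3
  'c': 2
  'd': 1
  'e': 1
Scanning left to right for freq == 1:
  Position 0 ('d'): unique! => answer = 0

0
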